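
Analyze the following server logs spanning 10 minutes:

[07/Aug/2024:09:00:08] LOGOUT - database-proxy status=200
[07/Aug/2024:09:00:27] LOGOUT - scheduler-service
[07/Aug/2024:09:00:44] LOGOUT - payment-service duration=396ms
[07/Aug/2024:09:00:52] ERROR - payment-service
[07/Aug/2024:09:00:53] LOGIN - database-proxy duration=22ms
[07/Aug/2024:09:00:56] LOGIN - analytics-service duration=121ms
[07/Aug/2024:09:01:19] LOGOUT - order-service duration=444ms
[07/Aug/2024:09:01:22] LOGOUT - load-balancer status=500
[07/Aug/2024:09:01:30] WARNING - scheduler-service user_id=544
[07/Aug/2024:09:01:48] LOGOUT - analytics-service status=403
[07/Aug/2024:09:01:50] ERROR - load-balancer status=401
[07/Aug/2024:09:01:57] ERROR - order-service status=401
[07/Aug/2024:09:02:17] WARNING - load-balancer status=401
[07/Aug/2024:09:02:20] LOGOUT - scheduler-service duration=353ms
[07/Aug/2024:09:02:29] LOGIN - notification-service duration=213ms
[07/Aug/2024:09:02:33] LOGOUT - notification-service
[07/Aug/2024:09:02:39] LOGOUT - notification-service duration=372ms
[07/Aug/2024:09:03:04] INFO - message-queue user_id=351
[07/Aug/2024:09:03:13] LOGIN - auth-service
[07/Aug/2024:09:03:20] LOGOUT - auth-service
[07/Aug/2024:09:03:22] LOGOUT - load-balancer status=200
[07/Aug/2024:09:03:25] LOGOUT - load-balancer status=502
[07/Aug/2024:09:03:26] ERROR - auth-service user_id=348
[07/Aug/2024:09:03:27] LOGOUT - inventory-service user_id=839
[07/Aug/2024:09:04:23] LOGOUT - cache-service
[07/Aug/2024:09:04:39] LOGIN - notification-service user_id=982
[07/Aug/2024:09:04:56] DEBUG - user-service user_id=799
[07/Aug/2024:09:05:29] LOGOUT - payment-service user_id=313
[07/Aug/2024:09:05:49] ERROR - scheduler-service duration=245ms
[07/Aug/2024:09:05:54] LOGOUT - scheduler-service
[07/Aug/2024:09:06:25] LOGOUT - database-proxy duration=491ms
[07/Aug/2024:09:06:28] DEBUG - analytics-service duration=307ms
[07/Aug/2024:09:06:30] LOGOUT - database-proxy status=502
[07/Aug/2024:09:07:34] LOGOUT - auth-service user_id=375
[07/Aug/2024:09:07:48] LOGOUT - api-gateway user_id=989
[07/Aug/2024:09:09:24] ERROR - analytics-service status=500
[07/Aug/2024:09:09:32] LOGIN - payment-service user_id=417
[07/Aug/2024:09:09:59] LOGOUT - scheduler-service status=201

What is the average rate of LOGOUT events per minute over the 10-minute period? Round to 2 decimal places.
2.1

To calculate the rate:

1. Count total LOGOUT events: 21
2. Total time period: 10 minutes
3. Rate = 21 / 10 = 2.1 events per minute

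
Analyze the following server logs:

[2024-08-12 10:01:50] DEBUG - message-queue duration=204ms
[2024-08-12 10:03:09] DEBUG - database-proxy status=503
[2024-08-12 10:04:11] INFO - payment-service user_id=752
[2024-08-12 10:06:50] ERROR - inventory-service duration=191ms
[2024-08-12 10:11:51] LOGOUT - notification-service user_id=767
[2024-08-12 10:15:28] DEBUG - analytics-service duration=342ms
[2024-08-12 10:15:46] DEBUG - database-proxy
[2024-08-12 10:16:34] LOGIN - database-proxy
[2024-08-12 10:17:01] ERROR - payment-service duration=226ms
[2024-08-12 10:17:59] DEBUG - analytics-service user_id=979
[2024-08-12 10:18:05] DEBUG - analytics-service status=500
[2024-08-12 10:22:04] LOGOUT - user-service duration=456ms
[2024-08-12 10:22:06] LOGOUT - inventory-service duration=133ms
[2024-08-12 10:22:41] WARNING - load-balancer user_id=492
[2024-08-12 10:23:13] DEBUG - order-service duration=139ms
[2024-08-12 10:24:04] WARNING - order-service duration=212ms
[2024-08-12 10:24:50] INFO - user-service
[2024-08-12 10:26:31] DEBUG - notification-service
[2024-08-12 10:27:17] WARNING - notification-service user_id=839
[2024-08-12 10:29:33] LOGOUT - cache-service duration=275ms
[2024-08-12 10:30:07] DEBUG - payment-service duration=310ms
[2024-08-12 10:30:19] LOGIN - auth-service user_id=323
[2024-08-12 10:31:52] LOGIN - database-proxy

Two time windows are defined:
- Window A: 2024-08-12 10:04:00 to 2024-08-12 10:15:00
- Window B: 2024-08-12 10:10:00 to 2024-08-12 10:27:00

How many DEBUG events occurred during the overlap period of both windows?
0

To find overlap events:

1. Window A: 2024-08-12 10:04:00 to 2024-08-12 10:15:00
2. Window B: 2024-08-12 10:10:00 to 2024-08-12 10:27:00
3. Overlap period: 2024-08-12 10:10:00 to 2024-08-12 10:15:00
4. Count DEBUG events in overlap: 0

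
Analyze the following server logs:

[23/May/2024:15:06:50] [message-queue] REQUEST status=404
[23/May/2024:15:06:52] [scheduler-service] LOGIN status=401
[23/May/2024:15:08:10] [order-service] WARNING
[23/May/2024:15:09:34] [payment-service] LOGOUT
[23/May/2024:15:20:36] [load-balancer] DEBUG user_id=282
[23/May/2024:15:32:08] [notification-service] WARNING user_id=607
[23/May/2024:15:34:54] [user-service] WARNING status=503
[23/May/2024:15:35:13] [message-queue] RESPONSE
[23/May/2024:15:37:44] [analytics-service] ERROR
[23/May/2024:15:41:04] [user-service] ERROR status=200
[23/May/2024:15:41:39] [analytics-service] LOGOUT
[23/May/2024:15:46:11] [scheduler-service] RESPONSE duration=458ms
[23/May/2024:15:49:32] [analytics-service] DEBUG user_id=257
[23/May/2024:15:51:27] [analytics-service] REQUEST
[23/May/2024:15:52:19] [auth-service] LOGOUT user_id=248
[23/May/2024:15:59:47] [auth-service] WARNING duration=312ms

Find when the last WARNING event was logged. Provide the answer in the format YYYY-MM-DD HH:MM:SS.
2024-05-23 15:59:47

To find the last event:

1. Filter for all WARNING events
2. Sort by timestamp
3. Select the last one
4. Timestamp: 2024-05-23 15:59:47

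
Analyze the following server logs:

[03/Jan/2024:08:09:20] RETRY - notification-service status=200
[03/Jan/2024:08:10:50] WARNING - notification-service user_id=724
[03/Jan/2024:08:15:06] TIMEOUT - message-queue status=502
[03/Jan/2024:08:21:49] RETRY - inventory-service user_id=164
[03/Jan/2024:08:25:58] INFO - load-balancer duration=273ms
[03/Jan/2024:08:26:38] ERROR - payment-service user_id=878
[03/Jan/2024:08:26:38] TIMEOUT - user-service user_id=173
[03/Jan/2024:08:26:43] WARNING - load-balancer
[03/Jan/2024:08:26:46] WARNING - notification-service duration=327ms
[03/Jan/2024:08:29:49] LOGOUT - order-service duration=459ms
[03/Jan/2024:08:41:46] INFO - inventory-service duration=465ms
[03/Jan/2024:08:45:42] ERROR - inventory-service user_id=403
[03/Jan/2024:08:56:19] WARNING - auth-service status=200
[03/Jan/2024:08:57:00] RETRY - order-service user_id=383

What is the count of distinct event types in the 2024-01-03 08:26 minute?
3

To count unique event types:

1. Filter events in the minute starting at 2024-01-03 08:26
2. Extract event types from matching entries
3. Count unique types: 3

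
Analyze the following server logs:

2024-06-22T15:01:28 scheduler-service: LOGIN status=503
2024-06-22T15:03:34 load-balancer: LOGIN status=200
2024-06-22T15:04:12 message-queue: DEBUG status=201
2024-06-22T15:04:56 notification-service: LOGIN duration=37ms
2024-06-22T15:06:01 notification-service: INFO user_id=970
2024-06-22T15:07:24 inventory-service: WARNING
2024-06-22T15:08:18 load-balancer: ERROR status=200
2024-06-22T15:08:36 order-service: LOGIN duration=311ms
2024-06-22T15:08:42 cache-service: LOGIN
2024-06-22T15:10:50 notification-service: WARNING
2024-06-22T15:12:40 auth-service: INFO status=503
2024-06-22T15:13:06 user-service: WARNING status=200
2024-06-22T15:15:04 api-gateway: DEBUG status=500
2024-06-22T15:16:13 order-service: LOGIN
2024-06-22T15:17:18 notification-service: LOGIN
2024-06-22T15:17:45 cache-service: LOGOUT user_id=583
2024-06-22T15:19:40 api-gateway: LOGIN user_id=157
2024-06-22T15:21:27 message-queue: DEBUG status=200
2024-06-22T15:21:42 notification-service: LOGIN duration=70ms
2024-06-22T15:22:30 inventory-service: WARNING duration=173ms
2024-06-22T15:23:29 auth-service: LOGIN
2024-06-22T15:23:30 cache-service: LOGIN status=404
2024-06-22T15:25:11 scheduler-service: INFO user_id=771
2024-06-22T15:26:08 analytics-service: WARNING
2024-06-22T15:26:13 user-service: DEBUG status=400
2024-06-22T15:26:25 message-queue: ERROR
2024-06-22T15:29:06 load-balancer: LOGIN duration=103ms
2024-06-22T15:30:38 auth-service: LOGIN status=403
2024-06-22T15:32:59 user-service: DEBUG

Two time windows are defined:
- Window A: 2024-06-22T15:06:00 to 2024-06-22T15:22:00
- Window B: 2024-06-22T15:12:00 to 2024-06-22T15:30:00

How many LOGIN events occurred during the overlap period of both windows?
4

To find overlap events:

1. Window A: 2024-06-22T15:06:00 to 2024-06-22T15:22:00
2. Window B: 2024-06-22T15:12:00 to 2024-06-22T15:30:00
3. Overlap period: 2024-06-22T15:12:00 to 2024-06-22T15:22:00
4. Count LOGIN events in overlap: 4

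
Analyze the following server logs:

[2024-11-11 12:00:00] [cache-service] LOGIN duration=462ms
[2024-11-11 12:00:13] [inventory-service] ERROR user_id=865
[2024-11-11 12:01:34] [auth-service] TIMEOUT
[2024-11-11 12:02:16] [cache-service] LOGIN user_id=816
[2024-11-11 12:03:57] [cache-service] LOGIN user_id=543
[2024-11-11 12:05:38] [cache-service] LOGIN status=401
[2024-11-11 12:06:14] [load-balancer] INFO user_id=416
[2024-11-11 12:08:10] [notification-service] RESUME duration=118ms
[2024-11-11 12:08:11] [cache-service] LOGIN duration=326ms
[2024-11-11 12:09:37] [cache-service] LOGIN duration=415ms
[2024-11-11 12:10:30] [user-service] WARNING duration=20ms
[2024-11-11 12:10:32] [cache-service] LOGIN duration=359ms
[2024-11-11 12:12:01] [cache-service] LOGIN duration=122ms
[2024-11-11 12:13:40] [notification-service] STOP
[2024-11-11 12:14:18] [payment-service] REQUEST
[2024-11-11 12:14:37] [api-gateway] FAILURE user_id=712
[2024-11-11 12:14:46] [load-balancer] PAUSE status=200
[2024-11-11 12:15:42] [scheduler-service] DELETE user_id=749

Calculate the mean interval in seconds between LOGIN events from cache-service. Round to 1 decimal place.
103.0

To calculate average interval:

1. Find all LOGIN events for cache-service in order
2. Calculate time gaps between consecutive events
3. Compute mean of gaps: 721 / 7 = 103.0 seconds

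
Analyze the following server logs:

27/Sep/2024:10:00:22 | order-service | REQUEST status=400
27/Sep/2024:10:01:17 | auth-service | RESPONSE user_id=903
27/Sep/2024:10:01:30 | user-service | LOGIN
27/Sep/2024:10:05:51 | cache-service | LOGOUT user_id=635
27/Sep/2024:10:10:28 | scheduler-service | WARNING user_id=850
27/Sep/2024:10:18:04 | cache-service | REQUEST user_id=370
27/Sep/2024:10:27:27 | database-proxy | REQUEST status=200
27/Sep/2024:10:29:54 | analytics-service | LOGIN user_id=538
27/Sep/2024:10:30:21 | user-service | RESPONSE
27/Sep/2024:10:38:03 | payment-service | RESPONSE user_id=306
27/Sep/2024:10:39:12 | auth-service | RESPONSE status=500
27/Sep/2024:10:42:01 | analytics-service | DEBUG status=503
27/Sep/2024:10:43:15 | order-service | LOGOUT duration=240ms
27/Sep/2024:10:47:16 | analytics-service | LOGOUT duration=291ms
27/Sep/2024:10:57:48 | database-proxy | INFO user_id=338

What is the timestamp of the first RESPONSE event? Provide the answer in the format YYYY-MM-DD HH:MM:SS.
2024-09-27 10:01:17

To find the first event:

1. Filter for all RESPONSE events
2. Sort by timestamp
3. Select the first one
4. Timestamp: 2024-09-27 10:01:17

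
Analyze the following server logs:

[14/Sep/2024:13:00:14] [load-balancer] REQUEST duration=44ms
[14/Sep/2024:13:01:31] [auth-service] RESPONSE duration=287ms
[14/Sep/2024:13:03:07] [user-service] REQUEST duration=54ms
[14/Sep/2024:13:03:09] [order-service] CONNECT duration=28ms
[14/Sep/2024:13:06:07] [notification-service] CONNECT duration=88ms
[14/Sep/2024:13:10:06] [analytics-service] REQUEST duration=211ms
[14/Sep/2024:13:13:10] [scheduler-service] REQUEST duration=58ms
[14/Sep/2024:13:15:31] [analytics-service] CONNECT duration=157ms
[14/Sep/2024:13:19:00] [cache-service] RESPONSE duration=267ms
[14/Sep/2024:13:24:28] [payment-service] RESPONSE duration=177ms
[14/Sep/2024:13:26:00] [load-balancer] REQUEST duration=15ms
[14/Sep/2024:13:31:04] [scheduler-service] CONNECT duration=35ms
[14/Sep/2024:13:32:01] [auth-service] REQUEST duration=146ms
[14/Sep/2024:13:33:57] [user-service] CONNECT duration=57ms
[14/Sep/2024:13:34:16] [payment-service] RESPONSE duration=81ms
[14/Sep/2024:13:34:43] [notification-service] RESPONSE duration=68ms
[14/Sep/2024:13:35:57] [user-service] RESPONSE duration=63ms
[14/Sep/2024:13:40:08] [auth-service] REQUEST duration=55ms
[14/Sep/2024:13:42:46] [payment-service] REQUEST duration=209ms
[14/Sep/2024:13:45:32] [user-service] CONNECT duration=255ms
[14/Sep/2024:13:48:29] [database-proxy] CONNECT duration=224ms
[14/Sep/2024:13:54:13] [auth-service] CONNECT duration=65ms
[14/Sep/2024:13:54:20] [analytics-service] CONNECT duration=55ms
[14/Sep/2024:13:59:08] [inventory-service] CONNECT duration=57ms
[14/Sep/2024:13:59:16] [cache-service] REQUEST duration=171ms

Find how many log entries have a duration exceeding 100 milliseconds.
10

To count timeouts:

1. Threshold: 100ms
2. Extract duration from each log entry
3. Count entries where duration > 100
4. Timeout count: 10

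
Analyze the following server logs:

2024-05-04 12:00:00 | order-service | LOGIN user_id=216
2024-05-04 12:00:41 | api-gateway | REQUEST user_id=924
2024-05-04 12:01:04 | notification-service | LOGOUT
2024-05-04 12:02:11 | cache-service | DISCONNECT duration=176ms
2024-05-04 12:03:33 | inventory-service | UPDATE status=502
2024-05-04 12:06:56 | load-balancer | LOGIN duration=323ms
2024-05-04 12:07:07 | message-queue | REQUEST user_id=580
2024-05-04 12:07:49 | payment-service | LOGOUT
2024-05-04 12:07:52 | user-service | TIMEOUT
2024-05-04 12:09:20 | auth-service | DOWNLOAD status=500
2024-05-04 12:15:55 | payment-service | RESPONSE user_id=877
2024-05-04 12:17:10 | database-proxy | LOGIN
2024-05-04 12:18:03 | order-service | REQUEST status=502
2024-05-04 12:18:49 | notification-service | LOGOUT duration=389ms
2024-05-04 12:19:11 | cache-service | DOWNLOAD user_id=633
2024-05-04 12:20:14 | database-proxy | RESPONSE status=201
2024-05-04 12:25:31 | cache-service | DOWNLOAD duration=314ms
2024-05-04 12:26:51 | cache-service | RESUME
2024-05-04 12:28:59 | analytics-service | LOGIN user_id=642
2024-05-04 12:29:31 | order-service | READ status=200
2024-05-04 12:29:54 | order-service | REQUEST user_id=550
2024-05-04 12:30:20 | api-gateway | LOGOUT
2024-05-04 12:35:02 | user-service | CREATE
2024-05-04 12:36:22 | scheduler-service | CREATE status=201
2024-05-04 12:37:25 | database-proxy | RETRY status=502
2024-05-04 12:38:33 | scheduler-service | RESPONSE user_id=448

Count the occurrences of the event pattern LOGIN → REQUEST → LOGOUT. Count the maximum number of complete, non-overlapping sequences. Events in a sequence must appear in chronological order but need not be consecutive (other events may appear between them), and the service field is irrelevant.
4

To count sequences:

1. Look for pattern: LOGIN → REQUEST → LOGOUT
2. Greedily scan the log in chronological order, matching each sequence element in turn (ignoring service)
3. Each time the full pattern completes, increment the count and restart matching from the next event
4. Complete non-overlapping sequences found: 4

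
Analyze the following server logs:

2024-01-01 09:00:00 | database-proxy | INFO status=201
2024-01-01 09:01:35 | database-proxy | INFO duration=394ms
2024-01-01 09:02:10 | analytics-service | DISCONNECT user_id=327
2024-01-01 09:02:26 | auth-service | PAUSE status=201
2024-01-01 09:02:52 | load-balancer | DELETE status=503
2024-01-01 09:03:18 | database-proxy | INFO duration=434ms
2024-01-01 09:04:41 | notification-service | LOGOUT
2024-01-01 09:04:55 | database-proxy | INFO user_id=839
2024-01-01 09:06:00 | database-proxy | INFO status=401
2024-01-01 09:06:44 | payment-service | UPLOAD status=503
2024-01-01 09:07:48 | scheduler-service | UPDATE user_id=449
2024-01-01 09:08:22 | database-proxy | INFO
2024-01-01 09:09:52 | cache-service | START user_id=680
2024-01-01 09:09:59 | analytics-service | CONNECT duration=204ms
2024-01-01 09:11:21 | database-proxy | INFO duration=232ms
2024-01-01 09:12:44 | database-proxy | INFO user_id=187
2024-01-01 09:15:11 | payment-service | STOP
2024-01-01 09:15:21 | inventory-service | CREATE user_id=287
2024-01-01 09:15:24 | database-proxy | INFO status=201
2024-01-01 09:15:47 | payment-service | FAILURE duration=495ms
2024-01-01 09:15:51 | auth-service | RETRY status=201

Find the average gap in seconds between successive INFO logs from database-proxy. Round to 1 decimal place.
115.5

To calculate average interval:

1. Find all INFO events for database-proxy in order
2. Calculate time gaps between consecutive events
3. Compute mean of gaps: 924 / 8 = 115.5 seconds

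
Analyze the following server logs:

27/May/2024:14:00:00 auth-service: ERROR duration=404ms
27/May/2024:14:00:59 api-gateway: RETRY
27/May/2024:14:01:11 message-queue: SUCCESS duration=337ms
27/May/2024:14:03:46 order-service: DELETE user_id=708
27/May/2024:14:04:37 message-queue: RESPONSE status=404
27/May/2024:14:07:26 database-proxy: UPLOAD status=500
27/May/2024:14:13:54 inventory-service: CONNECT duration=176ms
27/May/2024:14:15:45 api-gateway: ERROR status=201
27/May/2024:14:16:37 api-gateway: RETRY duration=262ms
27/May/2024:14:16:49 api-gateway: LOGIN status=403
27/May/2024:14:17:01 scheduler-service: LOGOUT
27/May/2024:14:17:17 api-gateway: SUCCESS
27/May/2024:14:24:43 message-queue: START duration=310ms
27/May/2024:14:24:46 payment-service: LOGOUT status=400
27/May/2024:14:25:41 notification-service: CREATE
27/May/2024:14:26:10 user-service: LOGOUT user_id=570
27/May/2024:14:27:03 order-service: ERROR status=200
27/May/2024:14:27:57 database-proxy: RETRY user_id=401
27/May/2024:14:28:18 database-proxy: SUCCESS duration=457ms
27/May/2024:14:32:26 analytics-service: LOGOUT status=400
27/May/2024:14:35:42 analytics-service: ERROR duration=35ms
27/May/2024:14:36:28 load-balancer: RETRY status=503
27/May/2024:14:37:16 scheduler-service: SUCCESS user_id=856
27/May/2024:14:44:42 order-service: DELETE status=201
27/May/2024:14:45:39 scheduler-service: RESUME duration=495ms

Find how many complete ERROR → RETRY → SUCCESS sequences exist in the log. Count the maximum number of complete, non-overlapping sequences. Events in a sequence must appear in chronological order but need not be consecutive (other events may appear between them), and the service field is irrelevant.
4

To count sequences:

1. Look for pattern: ERROR → RETRY → SUCCESS
2. Greedily scan the log in chronological order, matching each sequence element in turn (ignoring service)
3. Each time the full pattern completes, increment the count and restart matching from the next event
4. Complete non-overlapping sequences found: 4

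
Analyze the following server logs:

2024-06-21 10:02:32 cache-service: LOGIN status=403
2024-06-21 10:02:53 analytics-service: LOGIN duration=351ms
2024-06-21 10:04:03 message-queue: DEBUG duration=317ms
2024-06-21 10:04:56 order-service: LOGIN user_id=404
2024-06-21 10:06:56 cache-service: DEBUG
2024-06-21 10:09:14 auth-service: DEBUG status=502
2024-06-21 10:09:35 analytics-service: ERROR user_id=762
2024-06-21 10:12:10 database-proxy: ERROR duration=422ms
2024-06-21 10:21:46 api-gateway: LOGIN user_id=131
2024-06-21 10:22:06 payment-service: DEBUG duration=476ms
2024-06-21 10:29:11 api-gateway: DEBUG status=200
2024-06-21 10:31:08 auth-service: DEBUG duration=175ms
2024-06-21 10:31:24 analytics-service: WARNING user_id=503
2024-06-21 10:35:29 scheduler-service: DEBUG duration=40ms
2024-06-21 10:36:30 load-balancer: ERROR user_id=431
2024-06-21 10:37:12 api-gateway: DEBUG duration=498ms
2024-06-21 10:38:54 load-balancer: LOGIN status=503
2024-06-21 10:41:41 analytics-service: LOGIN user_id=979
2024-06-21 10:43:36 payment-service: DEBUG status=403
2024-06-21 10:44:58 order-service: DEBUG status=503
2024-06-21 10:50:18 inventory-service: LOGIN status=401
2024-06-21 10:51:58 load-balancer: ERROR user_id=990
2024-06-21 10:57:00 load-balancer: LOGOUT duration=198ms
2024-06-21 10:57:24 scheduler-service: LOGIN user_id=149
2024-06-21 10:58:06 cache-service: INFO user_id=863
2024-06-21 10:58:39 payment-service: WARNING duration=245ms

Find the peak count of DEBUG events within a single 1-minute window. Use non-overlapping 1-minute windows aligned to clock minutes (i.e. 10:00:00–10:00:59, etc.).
1

To find the burst window:

1. Divide the log period into non-overlapping 1-minute windows starting at 10:00
2. Count DEBUG events in each window
3. Find the window with maximum count
4. Maximum events in a window: 1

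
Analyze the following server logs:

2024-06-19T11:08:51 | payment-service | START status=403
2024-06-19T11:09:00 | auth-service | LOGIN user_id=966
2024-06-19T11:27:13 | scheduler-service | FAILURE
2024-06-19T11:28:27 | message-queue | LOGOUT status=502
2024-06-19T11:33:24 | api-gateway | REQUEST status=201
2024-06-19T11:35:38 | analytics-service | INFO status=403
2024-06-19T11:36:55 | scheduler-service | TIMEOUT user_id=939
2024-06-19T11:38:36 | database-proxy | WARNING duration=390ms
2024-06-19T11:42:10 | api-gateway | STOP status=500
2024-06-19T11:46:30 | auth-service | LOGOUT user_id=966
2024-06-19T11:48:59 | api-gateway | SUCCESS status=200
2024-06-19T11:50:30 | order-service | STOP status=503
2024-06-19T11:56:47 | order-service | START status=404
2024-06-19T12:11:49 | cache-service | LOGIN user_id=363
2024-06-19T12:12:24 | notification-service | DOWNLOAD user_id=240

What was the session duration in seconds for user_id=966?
2250

To calculate session duration:

1. Find LOGIN event for user_id=966: 2024-06-19T11:09:00
2. Find LOGOUT event for user_id=966: 2024-06-19T11:46:30
3. Session duration: 2024-06-19T11:46:30 - 2024-06-19T11:09:00 = 2250 seconds (37 minutes)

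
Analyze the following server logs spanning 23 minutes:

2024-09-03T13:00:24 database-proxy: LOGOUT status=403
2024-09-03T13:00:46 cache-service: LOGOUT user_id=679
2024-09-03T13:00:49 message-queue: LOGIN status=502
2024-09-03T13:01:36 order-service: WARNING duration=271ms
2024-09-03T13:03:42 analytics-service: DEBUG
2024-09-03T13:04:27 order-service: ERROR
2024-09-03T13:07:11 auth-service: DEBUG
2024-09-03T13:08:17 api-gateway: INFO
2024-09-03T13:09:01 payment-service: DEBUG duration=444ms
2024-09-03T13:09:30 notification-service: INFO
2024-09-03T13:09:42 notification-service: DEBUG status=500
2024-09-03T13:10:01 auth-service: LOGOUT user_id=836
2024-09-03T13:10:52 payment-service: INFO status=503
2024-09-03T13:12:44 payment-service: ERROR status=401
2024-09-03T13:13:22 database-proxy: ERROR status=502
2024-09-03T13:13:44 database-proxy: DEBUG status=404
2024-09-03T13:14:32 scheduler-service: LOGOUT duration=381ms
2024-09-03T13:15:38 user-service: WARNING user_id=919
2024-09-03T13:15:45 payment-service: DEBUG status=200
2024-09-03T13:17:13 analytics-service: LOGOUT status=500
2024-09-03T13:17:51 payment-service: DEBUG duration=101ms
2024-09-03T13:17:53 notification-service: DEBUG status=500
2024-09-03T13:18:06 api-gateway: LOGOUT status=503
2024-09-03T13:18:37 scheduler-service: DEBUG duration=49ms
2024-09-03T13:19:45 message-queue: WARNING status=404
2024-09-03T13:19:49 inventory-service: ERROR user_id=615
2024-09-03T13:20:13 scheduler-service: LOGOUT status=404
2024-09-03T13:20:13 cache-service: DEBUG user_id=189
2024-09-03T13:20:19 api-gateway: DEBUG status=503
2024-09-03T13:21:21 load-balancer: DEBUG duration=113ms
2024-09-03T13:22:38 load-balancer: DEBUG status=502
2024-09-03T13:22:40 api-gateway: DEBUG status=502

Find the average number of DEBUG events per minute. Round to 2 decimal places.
0.61

To calculate the rate:

1. Count total DEBUG events: 14
2. Total time period: 23 minutes
3. Rate = 14 / 23 = 0.61 events per minute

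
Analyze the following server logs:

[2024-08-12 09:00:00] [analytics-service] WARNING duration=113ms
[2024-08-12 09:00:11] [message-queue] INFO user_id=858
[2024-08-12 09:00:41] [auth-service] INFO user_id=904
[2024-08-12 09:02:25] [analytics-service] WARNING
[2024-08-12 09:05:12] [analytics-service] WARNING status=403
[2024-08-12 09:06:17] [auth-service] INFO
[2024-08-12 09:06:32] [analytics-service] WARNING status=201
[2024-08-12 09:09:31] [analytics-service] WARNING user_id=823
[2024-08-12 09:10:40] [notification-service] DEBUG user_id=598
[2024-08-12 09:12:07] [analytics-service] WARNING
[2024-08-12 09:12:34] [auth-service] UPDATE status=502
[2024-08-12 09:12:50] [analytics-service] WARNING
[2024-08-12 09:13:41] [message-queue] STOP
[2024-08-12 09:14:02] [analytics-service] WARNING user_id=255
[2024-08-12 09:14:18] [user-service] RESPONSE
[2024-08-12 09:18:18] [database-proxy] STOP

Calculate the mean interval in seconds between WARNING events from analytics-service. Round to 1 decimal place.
120.3

To calculate average interval:

1. Find all WARNING events for analytics-service in order
2. Calculate time gaps between consecutive events
3. Compute mean of gaps: 842 / 7 = 120.3 seconds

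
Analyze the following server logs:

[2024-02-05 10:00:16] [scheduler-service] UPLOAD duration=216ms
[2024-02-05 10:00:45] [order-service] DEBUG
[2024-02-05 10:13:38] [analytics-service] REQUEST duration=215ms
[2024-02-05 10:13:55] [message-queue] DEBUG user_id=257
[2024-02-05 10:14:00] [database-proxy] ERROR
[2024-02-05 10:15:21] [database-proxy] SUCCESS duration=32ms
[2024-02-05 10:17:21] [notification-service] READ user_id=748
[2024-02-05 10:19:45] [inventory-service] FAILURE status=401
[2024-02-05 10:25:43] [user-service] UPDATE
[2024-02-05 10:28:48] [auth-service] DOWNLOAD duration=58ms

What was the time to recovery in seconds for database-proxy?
81

To calculate recovery time:

1. Find ERROR event for database-proxy: 2024-02-05 10:14:00
2. Find next SUCCESS event for database-proxy: 2024-02-05 10:15:21
3. Recovery time: 2024-02-05 10:15:21 - 2024-02-05 10:14:00 = 81 seconds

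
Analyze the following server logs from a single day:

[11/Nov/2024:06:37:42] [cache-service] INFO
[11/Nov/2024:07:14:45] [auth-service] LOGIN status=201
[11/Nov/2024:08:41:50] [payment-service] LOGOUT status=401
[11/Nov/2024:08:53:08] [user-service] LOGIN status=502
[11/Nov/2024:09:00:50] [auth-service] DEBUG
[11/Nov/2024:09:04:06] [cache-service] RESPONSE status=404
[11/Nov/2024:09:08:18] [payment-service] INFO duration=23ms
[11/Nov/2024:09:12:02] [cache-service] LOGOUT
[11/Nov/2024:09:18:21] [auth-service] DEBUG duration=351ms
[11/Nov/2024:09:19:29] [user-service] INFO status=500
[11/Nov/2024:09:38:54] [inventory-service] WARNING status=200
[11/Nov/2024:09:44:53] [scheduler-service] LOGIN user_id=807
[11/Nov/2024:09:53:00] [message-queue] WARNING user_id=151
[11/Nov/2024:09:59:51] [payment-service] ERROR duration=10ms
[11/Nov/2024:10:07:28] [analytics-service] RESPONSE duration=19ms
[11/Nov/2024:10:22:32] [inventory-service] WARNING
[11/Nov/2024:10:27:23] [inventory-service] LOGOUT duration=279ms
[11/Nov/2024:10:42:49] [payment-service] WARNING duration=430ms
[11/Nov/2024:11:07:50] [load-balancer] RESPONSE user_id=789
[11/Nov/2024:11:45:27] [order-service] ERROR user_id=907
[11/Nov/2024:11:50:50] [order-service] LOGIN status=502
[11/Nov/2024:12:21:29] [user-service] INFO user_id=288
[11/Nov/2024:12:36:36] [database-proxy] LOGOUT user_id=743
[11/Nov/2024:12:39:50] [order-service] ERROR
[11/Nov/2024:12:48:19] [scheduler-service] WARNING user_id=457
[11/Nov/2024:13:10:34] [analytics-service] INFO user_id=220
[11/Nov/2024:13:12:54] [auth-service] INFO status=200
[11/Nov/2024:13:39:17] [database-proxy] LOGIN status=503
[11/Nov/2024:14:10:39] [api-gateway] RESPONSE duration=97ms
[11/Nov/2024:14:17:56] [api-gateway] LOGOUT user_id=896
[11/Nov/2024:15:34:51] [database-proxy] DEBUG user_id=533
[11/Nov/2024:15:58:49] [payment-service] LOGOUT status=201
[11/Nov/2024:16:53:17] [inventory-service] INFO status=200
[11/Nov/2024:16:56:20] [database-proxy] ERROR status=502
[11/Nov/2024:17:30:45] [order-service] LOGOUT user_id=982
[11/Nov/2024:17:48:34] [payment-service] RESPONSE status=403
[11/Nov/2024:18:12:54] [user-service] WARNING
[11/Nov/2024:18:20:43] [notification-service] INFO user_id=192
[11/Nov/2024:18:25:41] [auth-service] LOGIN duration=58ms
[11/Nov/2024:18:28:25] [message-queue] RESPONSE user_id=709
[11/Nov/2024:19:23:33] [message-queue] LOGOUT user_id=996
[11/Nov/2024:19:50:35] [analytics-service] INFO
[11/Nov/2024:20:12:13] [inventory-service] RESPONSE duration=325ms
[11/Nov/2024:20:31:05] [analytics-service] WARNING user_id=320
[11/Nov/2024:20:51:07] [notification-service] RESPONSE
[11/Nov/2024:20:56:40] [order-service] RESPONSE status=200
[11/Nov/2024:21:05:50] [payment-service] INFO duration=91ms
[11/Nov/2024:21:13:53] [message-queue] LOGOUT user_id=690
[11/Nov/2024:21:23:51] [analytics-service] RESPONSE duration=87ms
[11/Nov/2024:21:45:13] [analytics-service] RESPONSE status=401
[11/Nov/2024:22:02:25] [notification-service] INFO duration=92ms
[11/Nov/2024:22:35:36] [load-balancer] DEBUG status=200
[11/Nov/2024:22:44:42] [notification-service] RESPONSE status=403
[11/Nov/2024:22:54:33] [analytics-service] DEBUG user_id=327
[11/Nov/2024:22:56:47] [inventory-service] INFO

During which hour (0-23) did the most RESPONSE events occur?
20

To find the peak hour:

1. Group all RESPONSE events by hour
2. Count events in each hour
3. Find hour with maximum count
4. Peak hour: 20 (with 3 events)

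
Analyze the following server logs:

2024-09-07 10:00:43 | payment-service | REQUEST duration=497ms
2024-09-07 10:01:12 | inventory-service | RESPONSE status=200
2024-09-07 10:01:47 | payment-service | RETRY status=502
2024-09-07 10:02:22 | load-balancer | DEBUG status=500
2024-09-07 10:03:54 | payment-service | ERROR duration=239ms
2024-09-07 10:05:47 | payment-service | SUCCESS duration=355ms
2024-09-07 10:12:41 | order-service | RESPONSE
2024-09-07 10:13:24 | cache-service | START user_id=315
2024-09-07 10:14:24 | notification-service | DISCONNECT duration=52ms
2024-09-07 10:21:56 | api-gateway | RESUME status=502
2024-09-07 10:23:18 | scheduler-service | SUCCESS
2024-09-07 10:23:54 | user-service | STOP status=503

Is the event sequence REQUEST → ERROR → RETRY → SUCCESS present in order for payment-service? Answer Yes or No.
No

To verify sequence order:

1. Find all events in sequence REQUEST → ERROR → RETRY → SUCCESS for payment-service
2. Extract their timestamps
3. Check if timestamps are in ascending order
4. Result: No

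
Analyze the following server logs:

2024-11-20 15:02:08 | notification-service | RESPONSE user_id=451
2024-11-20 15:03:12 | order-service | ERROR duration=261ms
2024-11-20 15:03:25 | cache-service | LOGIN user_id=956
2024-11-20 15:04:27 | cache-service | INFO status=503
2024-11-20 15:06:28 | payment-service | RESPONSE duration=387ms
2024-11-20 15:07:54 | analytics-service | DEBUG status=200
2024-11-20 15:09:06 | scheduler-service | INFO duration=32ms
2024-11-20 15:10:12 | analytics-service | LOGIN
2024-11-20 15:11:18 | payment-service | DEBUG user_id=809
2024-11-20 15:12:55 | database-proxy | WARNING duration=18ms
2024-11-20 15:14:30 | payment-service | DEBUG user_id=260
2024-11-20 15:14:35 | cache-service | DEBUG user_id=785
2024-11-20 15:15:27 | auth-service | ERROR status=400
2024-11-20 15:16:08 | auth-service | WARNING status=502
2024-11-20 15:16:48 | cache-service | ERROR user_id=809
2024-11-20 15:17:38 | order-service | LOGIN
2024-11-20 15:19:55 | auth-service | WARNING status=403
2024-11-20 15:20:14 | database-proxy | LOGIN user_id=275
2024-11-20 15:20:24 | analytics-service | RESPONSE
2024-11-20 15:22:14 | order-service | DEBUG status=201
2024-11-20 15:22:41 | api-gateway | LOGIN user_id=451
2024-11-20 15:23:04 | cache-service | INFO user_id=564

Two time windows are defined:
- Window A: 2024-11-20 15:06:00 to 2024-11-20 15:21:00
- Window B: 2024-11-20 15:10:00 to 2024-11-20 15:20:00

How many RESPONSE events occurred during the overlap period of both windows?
0

To find overlap events:

1. Window A: 2024-11-20 15:06:00 to 2024-11-20 15:21:00
2. Window B: 2024-11-20 15:10:00 to 2024-11-20 15:20:00
3. Overlap period: 2024-11-20 15:10:00 to 2024-11-20 15:20:00
4. Count RESPONSE events in overlap: 0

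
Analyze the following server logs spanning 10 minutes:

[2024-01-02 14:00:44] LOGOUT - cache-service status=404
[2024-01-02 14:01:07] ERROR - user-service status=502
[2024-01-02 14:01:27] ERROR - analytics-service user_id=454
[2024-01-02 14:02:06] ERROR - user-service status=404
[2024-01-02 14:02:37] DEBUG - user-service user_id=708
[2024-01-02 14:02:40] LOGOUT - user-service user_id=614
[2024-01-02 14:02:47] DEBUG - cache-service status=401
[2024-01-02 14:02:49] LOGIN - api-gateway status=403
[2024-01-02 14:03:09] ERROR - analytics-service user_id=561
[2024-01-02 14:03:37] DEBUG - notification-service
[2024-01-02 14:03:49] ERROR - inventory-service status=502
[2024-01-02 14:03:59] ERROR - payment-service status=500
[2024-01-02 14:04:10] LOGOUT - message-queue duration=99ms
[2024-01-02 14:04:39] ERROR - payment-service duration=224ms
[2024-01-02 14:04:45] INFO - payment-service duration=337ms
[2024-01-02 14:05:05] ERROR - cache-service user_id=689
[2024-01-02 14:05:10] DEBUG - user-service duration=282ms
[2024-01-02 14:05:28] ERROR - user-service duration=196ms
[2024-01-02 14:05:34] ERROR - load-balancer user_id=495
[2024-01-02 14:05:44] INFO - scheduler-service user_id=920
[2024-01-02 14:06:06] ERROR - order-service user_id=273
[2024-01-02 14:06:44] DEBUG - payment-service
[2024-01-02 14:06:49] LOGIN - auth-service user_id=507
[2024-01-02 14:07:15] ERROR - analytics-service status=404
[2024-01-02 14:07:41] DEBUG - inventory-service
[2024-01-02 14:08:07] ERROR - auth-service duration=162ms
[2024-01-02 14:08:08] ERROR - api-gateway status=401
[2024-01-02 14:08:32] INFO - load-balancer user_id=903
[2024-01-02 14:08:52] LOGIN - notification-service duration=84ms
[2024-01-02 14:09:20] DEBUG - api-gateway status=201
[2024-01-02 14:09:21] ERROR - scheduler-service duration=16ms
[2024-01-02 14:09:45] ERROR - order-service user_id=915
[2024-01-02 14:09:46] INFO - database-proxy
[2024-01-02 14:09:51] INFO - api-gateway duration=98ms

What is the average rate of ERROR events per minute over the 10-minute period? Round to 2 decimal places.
1.6

To calculate the rate:

1. Count total ERROR events: 16
2. Total time period: 10 minutes
3. Rate = 16 / 10 = 1.6 events per minute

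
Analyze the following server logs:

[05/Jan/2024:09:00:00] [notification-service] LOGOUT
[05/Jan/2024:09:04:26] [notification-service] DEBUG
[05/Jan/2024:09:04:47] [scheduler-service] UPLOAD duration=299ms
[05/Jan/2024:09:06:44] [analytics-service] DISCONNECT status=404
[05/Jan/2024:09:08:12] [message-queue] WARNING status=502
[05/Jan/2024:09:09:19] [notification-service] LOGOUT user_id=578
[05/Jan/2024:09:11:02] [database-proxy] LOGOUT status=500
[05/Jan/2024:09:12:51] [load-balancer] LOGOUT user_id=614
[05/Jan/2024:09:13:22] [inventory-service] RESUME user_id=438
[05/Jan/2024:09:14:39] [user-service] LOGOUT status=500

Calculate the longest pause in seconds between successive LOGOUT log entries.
559

To find the longest gap:

1. Extract all LOGOUT events in chronological order
2. Calculate time differences between consecutive events
3. Find the maximum difference
4. Longest gap: 559 seconds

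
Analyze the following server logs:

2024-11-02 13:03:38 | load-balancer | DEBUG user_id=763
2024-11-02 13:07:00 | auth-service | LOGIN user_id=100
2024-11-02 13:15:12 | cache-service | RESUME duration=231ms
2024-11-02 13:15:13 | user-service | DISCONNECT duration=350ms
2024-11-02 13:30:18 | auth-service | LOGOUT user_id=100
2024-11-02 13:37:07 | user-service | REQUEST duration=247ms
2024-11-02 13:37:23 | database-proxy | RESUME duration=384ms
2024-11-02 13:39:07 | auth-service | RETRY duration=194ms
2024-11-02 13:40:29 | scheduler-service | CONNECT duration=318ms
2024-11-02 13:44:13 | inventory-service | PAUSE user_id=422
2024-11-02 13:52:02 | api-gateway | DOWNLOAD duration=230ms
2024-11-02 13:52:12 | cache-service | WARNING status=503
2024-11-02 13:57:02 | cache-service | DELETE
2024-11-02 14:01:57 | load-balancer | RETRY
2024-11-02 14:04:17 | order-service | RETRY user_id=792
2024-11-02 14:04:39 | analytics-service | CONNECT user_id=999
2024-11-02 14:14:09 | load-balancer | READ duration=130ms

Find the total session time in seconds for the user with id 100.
1398

To calculate session duration:

1. Find LOGIN event for user_id=100: 2024-11-02 13:07:00
2. Find LOGOUT event for user_id=100: 2024-11-02 13:30:18
3. Session duration: 2024-11-02 13:30:18 - 2024-11-02 13:07:00 = 1398 seconds (23 minutes)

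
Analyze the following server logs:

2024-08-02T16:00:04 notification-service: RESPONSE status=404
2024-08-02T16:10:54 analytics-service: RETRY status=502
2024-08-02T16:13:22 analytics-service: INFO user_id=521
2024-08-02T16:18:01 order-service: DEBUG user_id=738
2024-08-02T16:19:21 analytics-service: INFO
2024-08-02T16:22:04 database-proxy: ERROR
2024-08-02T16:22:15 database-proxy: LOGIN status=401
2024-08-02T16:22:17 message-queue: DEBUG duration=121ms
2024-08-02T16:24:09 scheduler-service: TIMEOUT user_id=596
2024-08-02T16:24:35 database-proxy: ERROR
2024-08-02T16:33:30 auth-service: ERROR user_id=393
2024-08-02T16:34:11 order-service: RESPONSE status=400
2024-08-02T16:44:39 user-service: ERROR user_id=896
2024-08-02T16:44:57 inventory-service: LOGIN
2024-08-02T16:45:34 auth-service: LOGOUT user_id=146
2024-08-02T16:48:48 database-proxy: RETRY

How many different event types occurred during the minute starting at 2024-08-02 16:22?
3

To count unique event types:

1. Filter events in the minute starting at 2024-08-02 16:22
2. Extract event types from matching entries
3. Count unique types: 3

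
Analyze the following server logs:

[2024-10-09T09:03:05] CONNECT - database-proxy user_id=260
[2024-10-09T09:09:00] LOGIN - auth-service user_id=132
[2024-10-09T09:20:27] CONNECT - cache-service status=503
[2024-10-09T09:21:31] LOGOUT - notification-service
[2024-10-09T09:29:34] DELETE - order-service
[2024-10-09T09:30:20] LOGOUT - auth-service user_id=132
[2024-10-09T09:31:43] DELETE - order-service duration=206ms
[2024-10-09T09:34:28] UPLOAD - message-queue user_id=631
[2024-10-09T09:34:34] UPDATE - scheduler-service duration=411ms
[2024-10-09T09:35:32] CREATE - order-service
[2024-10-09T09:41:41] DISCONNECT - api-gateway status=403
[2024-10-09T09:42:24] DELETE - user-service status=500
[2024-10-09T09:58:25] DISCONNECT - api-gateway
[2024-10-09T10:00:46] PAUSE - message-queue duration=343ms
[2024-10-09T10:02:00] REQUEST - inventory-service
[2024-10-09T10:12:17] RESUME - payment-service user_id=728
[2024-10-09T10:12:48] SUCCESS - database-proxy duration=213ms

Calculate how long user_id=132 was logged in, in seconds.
1280

To calculate session duration:

1. Find LOGIN event for user_id=132: 2024-10-09T09:09:00
2. Find LOGOUT event for user_id=132: 2024-10-09T09:30:20
3. Session duration: 2024-10-09T09:30:20 - 2024-10-09T09:09:00 = 1280 seconds (21 minutes)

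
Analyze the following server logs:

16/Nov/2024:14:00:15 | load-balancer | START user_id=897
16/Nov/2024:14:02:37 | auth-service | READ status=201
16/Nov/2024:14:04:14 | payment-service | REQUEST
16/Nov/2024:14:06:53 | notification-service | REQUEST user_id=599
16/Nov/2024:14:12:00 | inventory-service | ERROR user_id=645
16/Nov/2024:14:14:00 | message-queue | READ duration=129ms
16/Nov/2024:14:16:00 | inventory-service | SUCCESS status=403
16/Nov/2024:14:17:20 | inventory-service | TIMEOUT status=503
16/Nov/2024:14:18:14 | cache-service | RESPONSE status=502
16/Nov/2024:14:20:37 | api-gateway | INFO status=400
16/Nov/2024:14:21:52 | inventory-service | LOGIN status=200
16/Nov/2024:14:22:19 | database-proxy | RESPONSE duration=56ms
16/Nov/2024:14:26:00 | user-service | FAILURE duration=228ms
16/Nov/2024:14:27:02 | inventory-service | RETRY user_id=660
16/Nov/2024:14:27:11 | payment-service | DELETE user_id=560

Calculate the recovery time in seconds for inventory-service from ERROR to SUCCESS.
240

To calculate recovery time:

1. Find ERROR event for inventory-service: 16/Nov/2024:14:12:00
2. Find next SUCCESS event for inventory-service: 16/Nov/2024:14:16:00
3. Recovery time: 16/Nov/2024:14:16:00 - 16/Nov/2024:14:12:00 = 240 seconds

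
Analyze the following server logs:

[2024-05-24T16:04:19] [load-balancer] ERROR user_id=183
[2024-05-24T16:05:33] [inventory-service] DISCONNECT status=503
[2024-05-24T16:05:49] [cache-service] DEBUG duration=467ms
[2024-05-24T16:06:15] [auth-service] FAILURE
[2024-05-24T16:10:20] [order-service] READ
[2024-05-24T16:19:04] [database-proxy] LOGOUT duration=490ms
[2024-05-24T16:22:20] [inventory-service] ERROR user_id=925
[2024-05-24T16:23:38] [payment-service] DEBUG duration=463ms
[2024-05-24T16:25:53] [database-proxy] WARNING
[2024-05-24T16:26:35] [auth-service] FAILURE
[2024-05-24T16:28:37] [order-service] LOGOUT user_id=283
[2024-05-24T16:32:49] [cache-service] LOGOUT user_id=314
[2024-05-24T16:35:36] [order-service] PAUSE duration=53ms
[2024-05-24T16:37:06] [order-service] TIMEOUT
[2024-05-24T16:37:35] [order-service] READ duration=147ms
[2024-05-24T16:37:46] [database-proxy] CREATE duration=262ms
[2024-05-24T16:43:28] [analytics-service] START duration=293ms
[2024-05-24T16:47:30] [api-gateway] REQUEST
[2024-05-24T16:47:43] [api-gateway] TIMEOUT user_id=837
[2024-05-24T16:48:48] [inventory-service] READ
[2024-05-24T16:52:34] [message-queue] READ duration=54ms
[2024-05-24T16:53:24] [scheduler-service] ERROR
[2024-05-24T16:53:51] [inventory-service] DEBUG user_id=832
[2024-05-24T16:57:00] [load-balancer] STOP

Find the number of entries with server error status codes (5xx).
1

To find matching entries:

1. Pattern to match: server error status codes (5xx)
2. Scan each log entry for the pattern
3. Count matches: 1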